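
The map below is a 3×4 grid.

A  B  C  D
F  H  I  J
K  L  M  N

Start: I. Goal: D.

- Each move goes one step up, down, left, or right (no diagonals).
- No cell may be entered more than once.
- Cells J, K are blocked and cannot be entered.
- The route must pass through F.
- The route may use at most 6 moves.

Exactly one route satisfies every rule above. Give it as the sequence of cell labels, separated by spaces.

I H F A B C D

The 6-move cap with required stops at F leaves no slack for detours.
Route from I: left 2 to F, up 1 to A, right 3 to D — 6 moves in all.
Check: all required cells visited; 6 ≤ 6 moves.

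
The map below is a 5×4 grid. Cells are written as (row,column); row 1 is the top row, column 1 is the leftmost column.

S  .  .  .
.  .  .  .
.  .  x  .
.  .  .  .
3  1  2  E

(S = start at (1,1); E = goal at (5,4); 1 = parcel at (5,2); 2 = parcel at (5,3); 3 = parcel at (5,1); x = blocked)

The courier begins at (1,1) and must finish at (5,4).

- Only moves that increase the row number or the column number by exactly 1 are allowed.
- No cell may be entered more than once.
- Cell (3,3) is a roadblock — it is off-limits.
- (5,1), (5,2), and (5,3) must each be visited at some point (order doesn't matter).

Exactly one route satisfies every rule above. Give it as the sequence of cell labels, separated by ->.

Moves only go right or down, so the column and row indices never decrease.
Route from (1,1): 4× down (reaching (5,1)), 3× right (reaching (5,4)) — 7 moves in all.
Check: all required cells visited.

(1,1) -> (2,1) -> (3,1) -> (4,1) -> (5,1) -> (5,2) -> (5,3) -> (5,4)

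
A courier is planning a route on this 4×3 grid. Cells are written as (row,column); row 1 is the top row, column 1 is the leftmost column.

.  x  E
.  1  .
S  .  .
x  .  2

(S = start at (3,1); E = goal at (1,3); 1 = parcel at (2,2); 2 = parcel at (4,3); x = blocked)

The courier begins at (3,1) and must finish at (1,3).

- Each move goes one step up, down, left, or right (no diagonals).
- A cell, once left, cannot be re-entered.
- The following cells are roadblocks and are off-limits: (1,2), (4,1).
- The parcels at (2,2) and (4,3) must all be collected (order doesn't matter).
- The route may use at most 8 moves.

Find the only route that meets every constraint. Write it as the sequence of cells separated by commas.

(3,1), (2,1), (2,2), (3,2), (4,2), (4,3), (3,3), (2,3), (1,3)

The budget equals the shortest possible length, so every move has to be on a shortest route through the required cells.
Route from (3,1): up 1 to (2,1), right 1 to (2,2), down 2 to (4,2), right 1 to (4,3), up 3 to (1,3) — 8 moves in all.
Check: all required cells visited; 8 ≤ 8 moves.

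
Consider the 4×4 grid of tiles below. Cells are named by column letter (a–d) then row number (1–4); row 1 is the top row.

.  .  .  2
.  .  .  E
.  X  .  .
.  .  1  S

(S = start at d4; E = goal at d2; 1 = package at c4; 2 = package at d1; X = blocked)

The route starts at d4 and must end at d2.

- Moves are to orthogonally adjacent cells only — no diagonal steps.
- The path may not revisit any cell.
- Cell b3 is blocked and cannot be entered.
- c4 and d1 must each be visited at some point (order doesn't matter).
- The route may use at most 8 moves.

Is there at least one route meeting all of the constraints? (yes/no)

yes

One route that works: d4 → c4 → c3 → c2 → c1 → d1 → d2.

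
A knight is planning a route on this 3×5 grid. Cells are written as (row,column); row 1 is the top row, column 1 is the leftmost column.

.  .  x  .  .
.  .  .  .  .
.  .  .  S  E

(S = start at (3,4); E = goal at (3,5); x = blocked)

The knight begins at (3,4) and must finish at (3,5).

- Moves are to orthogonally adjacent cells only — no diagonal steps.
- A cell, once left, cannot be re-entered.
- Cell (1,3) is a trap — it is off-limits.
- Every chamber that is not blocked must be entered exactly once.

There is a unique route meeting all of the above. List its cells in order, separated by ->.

(3,4) -> (3,3) -> (3,2) -> (3,1) -> (2,1) -> (1,1) -> (1,2) -> (2,2) -> (2,3) -> (2,4) -> (1,4) -> (1,5) -> (2,5) -> (3,5)

Need to visit all 14 open cells exactly once, starting at (3,4) and ending at (3,5).
Cell (1,5) has only two open neighbours ((2,5) and (1,4)), so the path must pass straight through it: one of those is the cell it's entered from and the other is where it exits.
Route from (3,4): left 3 to (3,1), up 2 to (1,1), right 1 to (1,2), down 1 to (2,2), right 2 to (2,4), up 1 to (1,4), right 1 to (1,5), down 2 to (3,5) — 13 moves in all.
Check: all 14 open cells covered.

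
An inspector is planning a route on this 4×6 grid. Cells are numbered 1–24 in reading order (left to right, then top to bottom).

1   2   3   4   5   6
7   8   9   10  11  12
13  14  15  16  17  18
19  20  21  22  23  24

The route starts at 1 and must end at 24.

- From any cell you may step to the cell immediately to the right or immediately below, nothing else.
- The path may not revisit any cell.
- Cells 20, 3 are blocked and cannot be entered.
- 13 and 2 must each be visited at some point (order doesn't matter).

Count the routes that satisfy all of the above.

A right/down-only route from 1 to 24 makes exactly 3 down-moves and 5 right-moves in some order.
With no other constraints that would be C(8,3) = 56 routes.
13 is below but to the left of 2: going 2 → 13 would need a leftward move and 13 → 2 an upward move, so no right/down-only route can visit both required cells.
No route satisfies every constraint, so the count is 0.

0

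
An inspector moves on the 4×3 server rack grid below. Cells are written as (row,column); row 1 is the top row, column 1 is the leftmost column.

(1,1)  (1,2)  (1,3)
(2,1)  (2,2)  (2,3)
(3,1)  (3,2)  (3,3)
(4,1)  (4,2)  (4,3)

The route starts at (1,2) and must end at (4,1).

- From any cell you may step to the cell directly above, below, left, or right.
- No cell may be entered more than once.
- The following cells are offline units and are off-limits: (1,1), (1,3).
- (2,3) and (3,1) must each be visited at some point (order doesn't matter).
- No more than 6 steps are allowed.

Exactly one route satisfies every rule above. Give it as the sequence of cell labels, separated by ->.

The 6-move cap with required stops at (2,3), (3,1) leaves no slack for detours.
Route from (1,2): down to (2,2), right to (2,3), down to (3,3), 2× left (reaching (3,1)), down to (4,1) — 6 moves in all.
Check: all required cells visited; 6 ≤ 6 moves.

(1,2) -> (2,2) -> (2,3) -> (3,3) -> (3,2) -> (3,1) -> (4,1)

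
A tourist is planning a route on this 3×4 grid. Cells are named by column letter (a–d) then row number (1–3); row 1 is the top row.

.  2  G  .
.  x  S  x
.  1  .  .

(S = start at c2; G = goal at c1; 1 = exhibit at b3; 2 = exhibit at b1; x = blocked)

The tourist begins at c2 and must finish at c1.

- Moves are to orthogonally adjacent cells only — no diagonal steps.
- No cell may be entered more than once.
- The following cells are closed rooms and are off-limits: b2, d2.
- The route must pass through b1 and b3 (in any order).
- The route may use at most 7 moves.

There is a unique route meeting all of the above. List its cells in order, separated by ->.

c2 -> c3 -> b3 -> a3 -> a2 -> a1 -> b1 -> c1

Any route must reach b1 and b3 and still end at c1 within 7 moves, so the order of the required stops is forced.
Route from c2: down 1 to c3, left 2 to a3, up 2 to a1, right 2 to c1 — 7 moves in all.
Check: all required cells visited; 7 ≤ 7 moves.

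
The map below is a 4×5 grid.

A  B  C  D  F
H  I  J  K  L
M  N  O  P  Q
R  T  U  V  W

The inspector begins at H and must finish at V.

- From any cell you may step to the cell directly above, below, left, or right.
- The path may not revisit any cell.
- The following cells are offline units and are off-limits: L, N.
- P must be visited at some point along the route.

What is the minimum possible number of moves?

Any route passes through P somewhere between H and V. Summing Manhattan distances along the two legs (H → P → V) gives a lower bound of 4 + 1 = 5 moves.
A route of 5 moves achieves this: H → I → J → O → P → V.
Since 5 matches the lower bound, it is optimal.

5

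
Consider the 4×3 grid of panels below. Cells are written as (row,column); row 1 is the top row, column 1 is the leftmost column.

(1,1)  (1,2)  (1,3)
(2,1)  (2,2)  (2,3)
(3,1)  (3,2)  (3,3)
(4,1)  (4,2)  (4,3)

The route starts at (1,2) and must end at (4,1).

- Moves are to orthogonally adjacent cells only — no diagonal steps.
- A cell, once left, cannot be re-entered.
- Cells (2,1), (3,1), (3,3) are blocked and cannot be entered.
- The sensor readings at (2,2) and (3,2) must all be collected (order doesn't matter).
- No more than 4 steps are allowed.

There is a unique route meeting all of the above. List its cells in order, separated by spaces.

The 4-move cap with required stops at (2,2), (3,2) leaves no slack for detours.
Route from (1,2): down 3 to (4,2), left 1 to (4,1) — 4 moves in all.
Check: all required cells visited; 4 ≤ 4 moves.

(1,2) (2,2) (3,2) (4,2) (4,1)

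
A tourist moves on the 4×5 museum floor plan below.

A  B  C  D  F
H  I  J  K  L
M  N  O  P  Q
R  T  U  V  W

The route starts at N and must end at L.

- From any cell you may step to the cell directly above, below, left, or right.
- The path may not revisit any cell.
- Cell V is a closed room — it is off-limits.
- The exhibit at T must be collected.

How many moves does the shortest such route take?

Any route passes through T somewhere between N and L. Summing Manhattan distances along the two legs (N → T → L) gives a lower bound of 1 + 5 = 6 moves.
A route of 6 moves achieves this: N → T → U → O → J → K → L.
Since 6 matches the lower bound, it is optimal.

6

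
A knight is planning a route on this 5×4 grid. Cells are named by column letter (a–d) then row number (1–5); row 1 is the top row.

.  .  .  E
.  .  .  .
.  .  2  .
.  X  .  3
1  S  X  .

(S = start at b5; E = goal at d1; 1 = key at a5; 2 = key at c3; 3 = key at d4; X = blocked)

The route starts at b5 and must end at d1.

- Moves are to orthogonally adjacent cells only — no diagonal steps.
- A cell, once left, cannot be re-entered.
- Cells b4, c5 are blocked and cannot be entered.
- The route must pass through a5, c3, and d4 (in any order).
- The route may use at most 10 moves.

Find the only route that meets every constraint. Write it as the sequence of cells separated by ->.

The budget equals the shortest possible length, so every move has to be on a shortest route through the required cells.
Route from b5: left to a5, 2× up (reaching a3), 2× right (reaching c3), down to c4, right to d4, 3× up (reaching d1) — 10 moves in all.
Check: all required cells visited; 10 ≤ 10 moves.

b5 -> a5 -> a4 -> a3 -> b3 -> c3 -> c4 -> d4 -> d3 -> d2 -> d1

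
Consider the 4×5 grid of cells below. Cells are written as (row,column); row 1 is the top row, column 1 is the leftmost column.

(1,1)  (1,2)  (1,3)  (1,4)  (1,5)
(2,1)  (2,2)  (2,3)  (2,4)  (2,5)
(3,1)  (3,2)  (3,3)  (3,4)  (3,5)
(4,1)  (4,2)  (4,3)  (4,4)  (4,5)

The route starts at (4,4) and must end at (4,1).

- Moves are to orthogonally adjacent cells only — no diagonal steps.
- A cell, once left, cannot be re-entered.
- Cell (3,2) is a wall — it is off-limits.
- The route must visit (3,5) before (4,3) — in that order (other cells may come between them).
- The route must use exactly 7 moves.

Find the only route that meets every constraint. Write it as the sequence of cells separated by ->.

(4,4) -> (4,5) -> (3,5) -> (3,4) -> (3,3) -> (4,3) -> (4,2) -> (4,1)

The waypoints must appear in the order (3,5), (4,3), with no cell reused.
Route from (4,4): right 1 to (4,5), up 1 to (3,5), left 2 to (3,3), down 1 to (4,3), left 2 to (4,1) — 7 moves in all.
Check: order respected ((3,5) at step 2, (4,3) at step 5); 7 moves as required.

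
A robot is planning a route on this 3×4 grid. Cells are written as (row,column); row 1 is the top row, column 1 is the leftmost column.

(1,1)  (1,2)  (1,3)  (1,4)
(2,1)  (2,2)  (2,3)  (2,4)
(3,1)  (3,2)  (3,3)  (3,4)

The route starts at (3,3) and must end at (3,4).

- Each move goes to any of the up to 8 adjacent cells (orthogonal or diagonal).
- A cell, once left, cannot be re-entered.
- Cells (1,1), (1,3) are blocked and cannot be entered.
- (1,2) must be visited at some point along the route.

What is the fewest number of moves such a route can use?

4

Any route passes through (1,2) somewhere between (3,3) and (3,4). Summing Chebyshev distances along the two legs ((3,3) → (1,2) → (3,4)) gives a lower bound of 2 + 2 = 4 moves.
A route of 4 moves achieves this: (3,3) → (2,2) → (1,2) → (2,3) → (3,4).
Since 4 matches the lower bound, it is optimal.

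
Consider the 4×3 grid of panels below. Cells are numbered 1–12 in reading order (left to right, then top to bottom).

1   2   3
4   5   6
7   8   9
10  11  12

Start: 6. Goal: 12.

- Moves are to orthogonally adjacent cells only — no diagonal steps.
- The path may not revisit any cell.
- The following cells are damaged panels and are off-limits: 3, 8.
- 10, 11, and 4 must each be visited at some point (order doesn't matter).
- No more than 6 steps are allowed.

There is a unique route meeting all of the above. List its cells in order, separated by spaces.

6 5 4 7 10 11 12

The budget equals the shortest possible length, so every move has to be on a shortest route through the required cells.
Route from 6: left 2 to 4, down 2 to 10, right 2 to 12 — 6 moves in all.
Check: all required cells visited; 6 ≤ 6 moves.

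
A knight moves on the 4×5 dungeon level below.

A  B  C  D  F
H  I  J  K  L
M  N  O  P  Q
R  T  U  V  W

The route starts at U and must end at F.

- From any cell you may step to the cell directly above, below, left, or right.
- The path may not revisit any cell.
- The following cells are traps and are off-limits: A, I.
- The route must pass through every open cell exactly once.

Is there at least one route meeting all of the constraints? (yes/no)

Cell B has only one open neighbour but is neither the start nor the goal, so a Hamiltonian route would have to both enter and leave it through the same neighbour — impossible without revisiting.

no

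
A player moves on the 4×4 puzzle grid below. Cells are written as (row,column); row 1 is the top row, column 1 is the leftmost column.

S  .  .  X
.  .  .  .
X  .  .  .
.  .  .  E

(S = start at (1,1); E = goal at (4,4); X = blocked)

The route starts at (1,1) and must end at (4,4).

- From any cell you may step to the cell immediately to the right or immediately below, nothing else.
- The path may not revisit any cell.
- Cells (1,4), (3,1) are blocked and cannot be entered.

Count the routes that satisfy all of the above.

A right/down-only route from (1,1) to (4,4) makes exactly 3 down-moves and 3 right-moves in some order.
With no other constraints that would be C(6,3) = 20 routes.
Subtract routes through each blocked cell (inclusion–exclusion for overlaps): − through (1,4): 1 − through (3,1): 4 → 15.
That gives 15 routes.

15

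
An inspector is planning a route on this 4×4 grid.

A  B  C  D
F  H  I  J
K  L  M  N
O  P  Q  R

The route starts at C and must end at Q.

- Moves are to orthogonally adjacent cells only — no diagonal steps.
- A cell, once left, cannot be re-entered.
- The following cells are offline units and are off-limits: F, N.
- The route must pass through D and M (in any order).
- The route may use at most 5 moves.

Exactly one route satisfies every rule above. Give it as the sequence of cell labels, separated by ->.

C -> D -> J -> I -> M -> Q

Any route must reach D and M and still end at Q within 5 moves, so the order of the required stops is forced.
Route from C: right 1 to D, down 1 to J, left 1 to I, down 2 to Q — 5 moves in all.
Check: all required cells visited; 5 ≤ 5 moves.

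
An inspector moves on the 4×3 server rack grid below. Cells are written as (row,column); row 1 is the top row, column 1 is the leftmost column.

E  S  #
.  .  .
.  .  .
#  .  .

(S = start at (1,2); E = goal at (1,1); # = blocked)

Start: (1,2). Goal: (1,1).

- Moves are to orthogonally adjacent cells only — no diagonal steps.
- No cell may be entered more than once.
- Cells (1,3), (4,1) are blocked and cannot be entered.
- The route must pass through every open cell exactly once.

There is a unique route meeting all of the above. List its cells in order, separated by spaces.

Need to visit all 10 open cells exactly once, starting at (1,2) and ending at (1,1).
Cell (2,3) has only two open neighbours ((3,3) and (2,2)), so the path must pass straight through it: one of those is the cell it's entered from and the other is where it exits.
Route from (1,2): down to (2,2), right to (2,3), 2× down (reaching (4,3)), left to (4,2), up to (3,2), left to (3,1), 2× up (reaching (1,1)) — 9 moves in all.
Check: all 10 open cells covered.

(1,2) (2,2) (2,3) (3,3) (4,3) (4,2) (3,2) (3,1) (2,1) (1,1)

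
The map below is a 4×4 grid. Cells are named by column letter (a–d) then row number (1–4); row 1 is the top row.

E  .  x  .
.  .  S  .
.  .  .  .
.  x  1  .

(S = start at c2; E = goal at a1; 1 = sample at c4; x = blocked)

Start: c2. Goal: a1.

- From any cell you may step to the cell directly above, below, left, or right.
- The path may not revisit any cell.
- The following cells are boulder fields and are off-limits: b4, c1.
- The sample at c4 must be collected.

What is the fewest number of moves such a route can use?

Any route passes through c4 somewhere between c2 and a1. Summing Manhattan distances along the two legs (c2 → c4 → a1) gives a lower bound of 2 + 5 = 7 moves.
The shortest route satisfying every rule uses 9 moves: c2 → d2 → d3 → d4 → c4 → c3 → b3 → b2 → b1 → a1.
The bound of 7 isn't tight here; checking systematically, no route of length 7 through 8 satisfies every constraint, so 9 is the minimum.

9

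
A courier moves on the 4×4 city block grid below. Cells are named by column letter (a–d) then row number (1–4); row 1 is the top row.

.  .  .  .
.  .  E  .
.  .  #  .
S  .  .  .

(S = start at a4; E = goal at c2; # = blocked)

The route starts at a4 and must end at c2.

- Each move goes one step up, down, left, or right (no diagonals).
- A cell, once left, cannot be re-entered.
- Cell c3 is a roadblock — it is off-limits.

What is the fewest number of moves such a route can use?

The Manhattan distance from a4 to c2 is |4−2| + |1−3| = 4, so at least 4 moves are needed.
A route of 4 moves achieves this: a4 → a3 → a2 → b2 → c2.
Since 4 matches the lower bound, it is optimal.

4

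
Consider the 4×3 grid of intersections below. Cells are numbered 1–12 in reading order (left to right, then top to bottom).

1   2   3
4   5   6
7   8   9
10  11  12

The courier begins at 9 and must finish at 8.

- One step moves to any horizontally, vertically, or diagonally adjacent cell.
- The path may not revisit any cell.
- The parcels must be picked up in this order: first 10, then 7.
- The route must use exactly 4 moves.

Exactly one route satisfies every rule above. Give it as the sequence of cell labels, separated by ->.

9 -> 11 -> 10 -> 7 -> 8

The waypoints must appear in the order 10, 7, with no cell reused.
Route from 9: down-left 1 to 11, left 1 to 10, up 1 to 7, right 1 to 8 — 4 moves in all.
Check: order respected (10 at step 2, 7 at step 3); 4 moves as required.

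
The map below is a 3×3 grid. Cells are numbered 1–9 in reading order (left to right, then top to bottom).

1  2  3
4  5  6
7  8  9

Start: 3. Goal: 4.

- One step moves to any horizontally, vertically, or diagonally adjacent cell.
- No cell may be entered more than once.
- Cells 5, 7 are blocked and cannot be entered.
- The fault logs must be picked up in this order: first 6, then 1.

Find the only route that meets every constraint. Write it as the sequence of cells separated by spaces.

3 6 2 1 4

The waypoints must appear in the order 6, 1, with no cell reused.
Route from 3: down 1 to 6, up-left 1 to 2, left 1 to 1, down 1 to 4 — 4 moves in all.
Check: order respected (6 at step 1, 1 at step 3).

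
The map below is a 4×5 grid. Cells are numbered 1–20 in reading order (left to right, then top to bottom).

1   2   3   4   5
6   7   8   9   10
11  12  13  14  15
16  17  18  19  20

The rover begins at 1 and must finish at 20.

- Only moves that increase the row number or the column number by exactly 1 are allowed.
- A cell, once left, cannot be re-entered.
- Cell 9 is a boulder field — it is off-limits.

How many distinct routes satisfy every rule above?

23

A right/down-only route from 1 to 20 makes exactly 3 down-moves and 4 right-moves in some order.
With no other constraints that would be C(7,3) = 35 routes.
Subtract routes through each blocked cell (inclusion–exclusion for overlaps): − through 9: 12 → 23.
That gives 23 routes.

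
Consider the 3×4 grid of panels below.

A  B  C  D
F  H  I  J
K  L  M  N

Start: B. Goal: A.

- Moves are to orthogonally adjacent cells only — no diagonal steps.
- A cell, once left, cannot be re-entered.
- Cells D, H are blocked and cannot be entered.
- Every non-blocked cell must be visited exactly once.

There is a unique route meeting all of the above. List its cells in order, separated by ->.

Need to visit all 10 open cells exactly once, starting at B and ending at A.
Cell L has only two open neighbours (K and M), so the path must pass straight through it: one of those is the cell it's entered from and the other is where it exits.
Route from B: right to C, down to I, right to J, down to N, 3× left (reaching K), 2× up (reaching A) — 9 moves in all.
Check: all 10 open cells covered.

B -> C -> I -> J -> N -> M -> L -> K -> F -> A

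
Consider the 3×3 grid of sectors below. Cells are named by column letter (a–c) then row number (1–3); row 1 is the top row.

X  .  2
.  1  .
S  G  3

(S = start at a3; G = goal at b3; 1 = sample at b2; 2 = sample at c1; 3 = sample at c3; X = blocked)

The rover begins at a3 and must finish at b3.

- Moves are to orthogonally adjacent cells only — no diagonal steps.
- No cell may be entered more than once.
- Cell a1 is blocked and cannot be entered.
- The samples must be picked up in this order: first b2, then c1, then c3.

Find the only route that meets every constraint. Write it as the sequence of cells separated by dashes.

a3 - a2 - b2 - b1 - c1 - c2 - c3 - b3

The waypoints must appear in the order b2, c1, c3, with no cell reused.
Route from a3: up to a2, right to b2, up to b1, right to c1, 2× down (reaching c3), left to b3 — 7 moves in all.
Check: order respected (1 at step 2, 2 at step 4, 3 at step 6).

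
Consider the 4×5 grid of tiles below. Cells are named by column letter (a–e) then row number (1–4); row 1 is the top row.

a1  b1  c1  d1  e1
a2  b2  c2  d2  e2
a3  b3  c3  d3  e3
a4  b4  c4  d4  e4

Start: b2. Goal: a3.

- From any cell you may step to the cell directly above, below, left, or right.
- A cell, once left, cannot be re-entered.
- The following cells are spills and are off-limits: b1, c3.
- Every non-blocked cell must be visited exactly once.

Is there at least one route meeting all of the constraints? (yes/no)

no

Cell a1 has only one open neighbour but is neither the start nor the goal, so a Hamiltonian route would have to both enter and leave it through the same neighbour — impossible without revisiting.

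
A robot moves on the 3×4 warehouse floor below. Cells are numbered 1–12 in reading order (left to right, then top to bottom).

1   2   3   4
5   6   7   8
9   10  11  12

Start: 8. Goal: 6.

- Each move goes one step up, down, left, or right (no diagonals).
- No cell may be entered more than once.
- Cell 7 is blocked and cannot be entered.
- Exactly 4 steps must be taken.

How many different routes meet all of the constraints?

2

Need simple routes of exactly 4 moves from 8 to 6 (Manhattan distance 2, so 1 moves are spent on a detour and 1 undoing it).
Enumerating: 8 4 3 2 6 | 8 12 11 10 6.
That gives 2 routes.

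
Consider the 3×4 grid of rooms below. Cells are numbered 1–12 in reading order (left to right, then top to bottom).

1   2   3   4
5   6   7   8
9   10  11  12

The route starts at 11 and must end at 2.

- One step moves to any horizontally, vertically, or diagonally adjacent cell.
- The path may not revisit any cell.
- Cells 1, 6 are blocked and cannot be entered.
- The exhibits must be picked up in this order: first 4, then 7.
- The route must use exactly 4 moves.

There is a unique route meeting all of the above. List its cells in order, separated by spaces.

The waypoints must appear in the order 4, 7, with no cell reused.
Route from 11: up-right 1 to 8, up 1 to 4, down-left 1 to 7, up-left 1 to 2 — 4 moves in all.
Check: order respected (4 at step 2, 7 at step 3); 4 moves as required.

11 8 4 7 2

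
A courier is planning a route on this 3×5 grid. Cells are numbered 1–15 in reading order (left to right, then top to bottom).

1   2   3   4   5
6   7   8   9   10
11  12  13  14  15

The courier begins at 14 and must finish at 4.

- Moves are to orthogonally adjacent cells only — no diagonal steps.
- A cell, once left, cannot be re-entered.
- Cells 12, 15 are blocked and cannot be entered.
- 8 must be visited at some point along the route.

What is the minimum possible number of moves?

Any route passes through 8 somewhere between 14 and 4. Summing Manhattan distances along the two legs (14 → 8 → 4) gives a lower bound of 2 + 2 = 4 moves.
A route of 4 moves achieves this: 14 → 9 → 8 → 3 → 4.
Since 4 matches the lower bound, it is optimal.

4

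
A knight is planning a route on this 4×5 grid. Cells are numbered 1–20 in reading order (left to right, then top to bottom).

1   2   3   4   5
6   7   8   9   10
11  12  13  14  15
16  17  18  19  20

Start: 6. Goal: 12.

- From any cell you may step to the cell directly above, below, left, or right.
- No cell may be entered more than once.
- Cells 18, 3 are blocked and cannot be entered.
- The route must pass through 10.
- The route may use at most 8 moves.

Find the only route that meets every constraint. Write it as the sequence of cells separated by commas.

6, 7, 8, 9, 10, 15, 14, 13, 12

The budget equals the shortest possible length, so every move has to be on a shortest route through the required cells.
Route from 6: 4× right (reaching 10), down to 15, 3× left (reaching 12) — 8 moves in all.
Check: all required cells visited; 8 ≤ 8 moves.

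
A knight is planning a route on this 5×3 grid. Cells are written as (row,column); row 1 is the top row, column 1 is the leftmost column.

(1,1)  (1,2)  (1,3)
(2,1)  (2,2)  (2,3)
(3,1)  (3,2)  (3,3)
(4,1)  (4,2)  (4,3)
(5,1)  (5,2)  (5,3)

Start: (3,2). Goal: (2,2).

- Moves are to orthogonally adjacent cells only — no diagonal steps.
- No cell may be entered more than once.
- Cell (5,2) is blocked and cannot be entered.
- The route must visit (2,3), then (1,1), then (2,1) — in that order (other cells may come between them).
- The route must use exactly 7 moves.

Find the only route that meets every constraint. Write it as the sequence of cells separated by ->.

(3,2) -> (3,3) -> (2,3) -> (1,3) -> (1,2) -> (1,1) -> (2,1) -> (2,2)

The waypoints must appear in the order (2,3), (1,1), (2,1), with no cell reused.
Route from (3,2): right to (3,3), 2× up (reaching (1,3)), 2× left (reaching (1,1)), down to (2,1), right to (2,2) — 7 moves in all.
Check: order respected ((2,3) at step 2, (1,1) at step 5, (2,1) at step 6); 7 moves as required.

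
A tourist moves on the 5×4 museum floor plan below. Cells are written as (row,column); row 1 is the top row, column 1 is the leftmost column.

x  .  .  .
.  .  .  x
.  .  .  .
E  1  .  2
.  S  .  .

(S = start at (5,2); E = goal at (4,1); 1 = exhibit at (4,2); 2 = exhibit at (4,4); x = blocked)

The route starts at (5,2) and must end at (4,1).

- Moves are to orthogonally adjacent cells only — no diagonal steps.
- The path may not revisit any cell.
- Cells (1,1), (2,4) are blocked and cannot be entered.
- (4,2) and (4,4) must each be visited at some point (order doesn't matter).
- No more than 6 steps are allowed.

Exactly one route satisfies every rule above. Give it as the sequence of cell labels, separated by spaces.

(5,2) (5,3) (5,4) (4,4) (4,3) (4,2) (4,1)

The budget equals the shortest possible length, so every move has to be on a shortest route through the required cells.
Route from (5,2): right 2 to (5,4), up 1 to (4,4), left 3 to (4,1) — 6 moves in all.
Check: all required cells visited; 6 ≤ 6 moves.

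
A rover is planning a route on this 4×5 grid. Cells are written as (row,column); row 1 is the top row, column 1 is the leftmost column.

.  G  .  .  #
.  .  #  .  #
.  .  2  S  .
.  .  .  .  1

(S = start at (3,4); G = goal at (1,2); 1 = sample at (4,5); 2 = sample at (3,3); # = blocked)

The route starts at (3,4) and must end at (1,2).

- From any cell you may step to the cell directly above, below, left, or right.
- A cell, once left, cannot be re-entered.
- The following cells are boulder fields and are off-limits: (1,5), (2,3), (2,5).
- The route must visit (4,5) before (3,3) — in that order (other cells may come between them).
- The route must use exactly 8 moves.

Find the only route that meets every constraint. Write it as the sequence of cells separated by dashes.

(3,4) - (3,5) - (4,5) - (4,4) - (4,3) - (3,3) - (3,2) - (2,2) - (1,2)

The waypoints must appear in the order (4,5), (3,3), with no cell reused.
Route from (3,4): right 1 to (3,5), down 1 to (4,5), left 2 to (4,3), up 1 to (3,3), left 1 to (3,2), up 2 to (1,2) — 8 moves in all.
Check: order respected (1 at step 2, 2 at step 5); 8 moves as required.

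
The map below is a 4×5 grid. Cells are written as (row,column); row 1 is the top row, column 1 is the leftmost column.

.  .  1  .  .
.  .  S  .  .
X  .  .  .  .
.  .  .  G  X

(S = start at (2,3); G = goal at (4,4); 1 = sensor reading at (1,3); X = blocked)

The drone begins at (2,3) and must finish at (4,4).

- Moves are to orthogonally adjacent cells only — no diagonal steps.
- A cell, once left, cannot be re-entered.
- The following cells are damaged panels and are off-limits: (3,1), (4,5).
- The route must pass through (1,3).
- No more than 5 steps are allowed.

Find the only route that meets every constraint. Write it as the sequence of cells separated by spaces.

The 5-move cap with required stops at (1,3) leaves no slack for detours.
Route from (2,3): up to (1,3), right to (1,4), 3× down (reaching (4,4)) — 5 moves in all.
Check: all required cells visited; 5 ≤ 5 moves.

(2,3) (1,3) (1,4) (2,4) (3,4) (4,4)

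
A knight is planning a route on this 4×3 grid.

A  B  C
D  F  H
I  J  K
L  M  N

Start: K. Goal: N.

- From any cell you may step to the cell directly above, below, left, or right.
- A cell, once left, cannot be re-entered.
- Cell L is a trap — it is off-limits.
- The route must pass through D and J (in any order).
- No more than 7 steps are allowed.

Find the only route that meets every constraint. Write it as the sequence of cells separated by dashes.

The 7-move cap with required stops at D, J leaves no slack for detours.
Route from K: up to H, 2× left (reaching D), down to I, right to J, down to M, right to N — 7 moves in all.
Check: all required cells visited; 7 ≤ 7 moves.

K - H - F - D - I - J - M - N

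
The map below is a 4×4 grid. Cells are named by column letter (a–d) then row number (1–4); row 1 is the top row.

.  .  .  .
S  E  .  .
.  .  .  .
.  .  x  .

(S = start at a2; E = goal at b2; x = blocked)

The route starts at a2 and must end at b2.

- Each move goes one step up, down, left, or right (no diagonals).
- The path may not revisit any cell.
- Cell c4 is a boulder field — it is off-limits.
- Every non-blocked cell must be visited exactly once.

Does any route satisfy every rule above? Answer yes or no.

no

Cell d4 has only one open neighbour but is neither the start nor the goal, so a Hamiltonian route would have to both enter and leave it through the same neighbour — impossible without revisiting.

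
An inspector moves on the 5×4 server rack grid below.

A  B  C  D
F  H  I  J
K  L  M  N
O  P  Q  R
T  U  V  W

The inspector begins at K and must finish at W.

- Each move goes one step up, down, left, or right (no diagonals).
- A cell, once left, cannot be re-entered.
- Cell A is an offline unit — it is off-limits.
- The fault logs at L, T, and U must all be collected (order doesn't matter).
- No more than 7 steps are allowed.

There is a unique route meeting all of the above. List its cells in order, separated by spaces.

K L P O T U V W

The budget equals the shortest possible length, so every move has to be on a shortest route through the required cells.
Route from K: right to L, down to P, left to O, down to T, 3× right (reaching W) — 7 moves in all.
Check: all required cells visited; 7 ≤ 7 moves.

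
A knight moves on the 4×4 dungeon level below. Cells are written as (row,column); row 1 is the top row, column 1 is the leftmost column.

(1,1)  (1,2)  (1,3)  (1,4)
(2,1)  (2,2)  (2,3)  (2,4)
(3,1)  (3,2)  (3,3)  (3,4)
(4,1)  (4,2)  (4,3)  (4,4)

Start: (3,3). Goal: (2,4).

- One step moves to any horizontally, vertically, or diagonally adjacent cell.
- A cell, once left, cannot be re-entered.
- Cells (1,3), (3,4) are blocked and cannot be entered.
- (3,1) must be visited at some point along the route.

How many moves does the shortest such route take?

Any route passes through (3,1) somewhere between (3,3) and (2,4). Summing Chebyshev distances along the two legs ((3,3) → (3,1) → (2,4)) gives a lower bound of 2 + 3 = 5 moves.
A route of 5 moves achieves this: (3,3) → (2,2) → (3,1) → (3,2) → (2,3) → (2,4).
Since 5 matches the lower bound, it is optimal.

5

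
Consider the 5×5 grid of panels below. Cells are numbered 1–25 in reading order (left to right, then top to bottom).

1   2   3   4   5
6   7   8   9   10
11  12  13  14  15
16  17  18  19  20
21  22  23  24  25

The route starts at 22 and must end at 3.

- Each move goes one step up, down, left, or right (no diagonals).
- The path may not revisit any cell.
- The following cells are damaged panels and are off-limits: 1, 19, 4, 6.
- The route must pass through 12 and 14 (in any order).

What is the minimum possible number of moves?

7

Any route passes through 12 and 14 in some order between 22 and 3. Summing Manhattan distances along each leg and taking the cheapest ordering (22 → 12 → 14 → 3) gives a lower bound of 2 + 2 + 3 = 7 moves.
A route of 7 moves achieves this: 22 → 17 → 12 → 13 → 14 → 9 → 8 → 3.
Since 7 matches the lower bound, it is optimal.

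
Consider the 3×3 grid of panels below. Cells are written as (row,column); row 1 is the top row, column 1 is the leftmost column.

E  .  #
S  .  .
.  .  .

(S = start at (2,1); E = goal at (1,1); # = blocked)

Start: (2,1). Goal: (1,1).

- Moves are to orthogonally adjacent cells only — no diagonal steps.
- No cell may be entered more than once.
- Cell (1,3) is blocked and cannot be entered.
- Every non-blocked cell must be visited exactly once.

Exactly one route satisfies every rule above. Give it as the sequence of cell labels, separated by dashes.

(2,1) - (3,1) - (3,2) - (3,3) - (2,3) - (2,2) - (1,2) - (1,1)

Need to visit all 8 open cells exactly once, starting at (2,1) and ending at (1,1).
Route from (2,1): down to (3,1), 2× right (reaching (3,3)), up to (2,3), left to (2,2), up to (1,2), left to (1,1) — 7 moves in all.
Check: all 8 open cells covered.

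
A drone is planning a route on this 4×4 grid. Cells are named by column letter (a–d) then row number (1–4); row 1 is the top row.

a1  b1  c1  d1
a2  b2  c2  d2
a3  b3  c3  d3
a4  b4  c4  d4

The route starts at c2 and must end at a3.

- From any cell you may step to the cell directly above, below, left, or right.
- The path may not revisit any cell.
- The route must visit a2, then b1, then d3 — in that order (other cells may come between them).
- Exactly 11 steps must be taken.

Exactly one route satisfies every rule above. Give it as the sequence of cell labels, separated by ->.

The waypoints must appear in the order a2, b1, d3, with no cell reused.
Route from c2: 2× left (reaching a2), up to a1, 3× right (reaching d1), 2× down (reaching d3), 3× left (reaching a3) — 11 moves in all.
Check: order respected (a2 at step 2, b1 at step 4, d3 at step 8); 11 moves as required.

c2 -> b2 -> a2 -> a1 -> b1 -> c1 -> d1 -> d2 -> d3 -> c3 -> b3 -> a3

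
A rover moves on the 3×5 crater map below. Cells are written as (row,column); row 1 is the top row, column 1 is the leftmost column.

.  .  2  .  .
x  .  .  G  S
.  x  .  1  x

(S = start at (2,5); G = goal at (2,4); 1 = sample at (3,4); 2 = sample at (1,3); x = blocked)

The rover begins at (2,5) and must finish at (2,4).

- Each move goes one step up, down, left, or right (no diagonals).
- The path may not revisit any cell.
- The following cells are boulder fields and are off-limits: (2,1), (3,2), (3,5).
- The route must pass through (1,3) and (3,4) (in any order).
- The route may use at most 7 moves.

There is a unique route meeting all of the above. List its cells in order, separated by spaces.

(2,5) (1,5) (1,4) (1,3) (2,3) (3,3) (3,4) (2,4)

The 7-move cap with required stops at (1,3), (3,4) leaves no slack for detours.
Route from (2,5): up to (1,5), 2× left (reaching (1,3)), 2× down (reaching (3,3)), right to (3,4), up to (2,4) — 7 moves in all.
Check: all required cells visited; 7 ≤ 7 moves.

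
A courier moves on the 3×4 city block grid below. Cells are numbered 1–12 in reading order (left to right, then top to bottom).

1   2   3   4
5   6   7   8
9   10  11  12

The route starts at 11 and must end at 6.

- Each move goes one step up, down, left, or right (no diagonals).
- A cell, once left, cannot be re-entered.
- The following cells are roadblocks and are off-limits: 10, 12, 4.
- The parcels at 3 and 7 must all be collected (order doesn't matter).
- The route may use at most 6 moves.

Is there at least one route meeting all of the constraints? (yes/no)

yes

One route that works: 11 → 7 → 3 → 2 → 6.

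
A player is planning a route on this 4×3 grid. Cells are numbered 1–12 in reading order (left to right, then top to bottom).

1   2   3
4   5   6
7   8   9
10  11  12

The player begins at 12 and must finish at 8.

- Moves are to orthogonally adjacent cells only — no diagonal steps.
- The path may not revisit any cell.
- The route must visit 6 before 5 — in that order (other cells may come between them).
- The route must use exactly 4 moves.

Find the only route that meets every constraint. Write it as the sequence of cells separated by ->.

12 -> 9 -> 6 -> 5 -> 8

The waypoints must appear in the order 6, 5, with no cell reused.
Route from 12: up 2 to 6, left 1 to 5, down 1 to 8 — 4 moves in all.
Check: order respected (6 at step 2, 5 at step 3); 4 moves as required.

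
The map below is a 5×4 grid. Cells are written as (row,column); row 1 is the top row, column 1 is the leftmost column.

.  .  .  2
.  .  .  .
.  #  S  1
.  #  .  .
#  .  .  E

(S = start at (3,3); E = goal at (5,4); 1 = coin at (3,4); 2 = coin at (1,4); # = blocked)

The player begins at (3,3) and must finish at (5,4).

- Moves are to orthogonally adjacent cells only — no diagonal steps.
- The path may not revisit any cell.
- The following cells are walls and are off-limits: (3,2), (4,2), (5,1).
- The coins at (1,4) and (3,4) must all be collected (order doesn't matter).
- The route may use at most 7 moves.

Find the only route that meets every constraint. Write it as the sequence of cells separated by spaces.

(3,3) (2,3) (1,3) (1,4) (2,4) (3,4) (4,4) (5,4)

The 7-move cap with required stops at (1,4), (3,4) leaves no slack for detours.
Route from (3,3): up 2 to (1,3), right 1 to (1,4), down 4 to (5,4) — 7 moves in all.
Check: all required cells visited; 7 ≤ 7 moves.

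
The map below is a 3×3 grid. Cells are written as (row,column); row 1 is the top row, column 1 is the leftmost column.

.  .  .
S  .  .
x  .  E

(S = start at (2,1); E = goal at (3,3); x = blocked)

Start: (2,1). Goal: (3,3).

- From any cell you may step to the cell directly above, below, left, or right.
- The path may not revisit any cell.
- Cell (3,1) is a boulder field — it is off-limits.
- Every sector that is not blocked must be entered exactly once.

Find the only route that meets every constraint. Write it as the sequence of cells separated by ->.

(2,1) -> (1,1) -> (1,2) -> (1,3) -> (2,3) -> (2,2) -> (3,2) -> (3,3)

Need to visit all 8 open cells exactly once, starting at (2,1) and ending at (3,3).
Route from (2,1): up to (1,1), 2× right (reaching (1,3)), down to (2,3), left to (2,2), down to (3,2), right to (3,3) — 7 moves in all.
Check: all 8 open cells covered.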